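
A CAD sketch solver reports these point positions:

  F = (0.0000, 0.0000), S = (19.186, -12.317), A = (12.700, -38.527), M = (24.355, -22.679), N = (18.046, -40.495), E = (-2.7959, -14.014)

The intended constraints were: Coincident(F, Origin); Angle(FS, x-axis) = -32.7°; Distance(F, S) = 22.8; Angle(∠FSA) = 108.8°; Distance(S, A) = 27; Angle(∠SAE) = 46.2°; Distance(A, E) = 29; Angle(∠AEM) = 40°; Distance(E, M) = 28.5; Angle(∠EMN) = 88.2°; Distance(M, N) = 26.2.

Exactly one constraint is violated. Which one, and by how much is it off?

Distance(M, N) = 26.2 — off by 7.30.

F = (0.00, 0.00) ✓; FS at -32.70° ✓; |FS| = 22.80 ✓; ∠FSA = 108.8° ✓; |SA| = 27.00 ✓; ∠SAE = 46.20° ✓; |AE| = 29.00 ✓; ∠AEM = 40.00° ✓; |EM| = 28.50 ✓; ∠EMN = 88.20° ✓; |MN| = 18.90 ✗.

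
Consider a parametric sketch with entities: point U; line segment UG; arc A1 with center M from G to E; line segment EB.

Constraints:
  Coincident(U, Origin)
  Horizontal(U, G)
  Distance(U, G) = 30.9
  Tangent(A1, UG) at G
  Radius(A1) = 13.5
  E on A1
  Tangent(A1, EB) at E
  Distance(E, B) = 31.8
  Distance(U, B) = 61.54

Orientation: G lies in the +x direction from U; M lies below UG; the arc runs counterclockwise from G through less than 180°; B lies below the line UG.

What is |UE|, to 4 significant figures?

29.79

Checks: |ME| = 13.50 ✓; ∠(ME, EB) = 90.00° ✓; |EB| = 31.80 ✓; |UB| = 61.54 ✓.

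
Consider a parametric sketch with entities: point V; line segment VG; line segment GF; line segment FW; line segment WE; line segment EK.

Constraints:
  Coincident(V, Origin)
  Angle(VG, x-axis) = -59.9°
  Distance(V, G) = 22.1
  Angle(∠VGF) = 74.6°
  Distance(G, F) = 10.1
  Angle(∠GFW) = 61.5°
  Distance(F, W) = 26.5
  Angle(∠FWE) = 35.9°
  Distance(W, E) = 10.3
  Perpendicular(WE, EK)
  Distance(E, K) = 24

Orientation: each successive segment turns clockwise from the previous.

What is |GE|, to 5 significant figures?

13.636

∠GFW = 61.5° gives FW at 76.200° from the x-axis; with |FW| = 26.5, W = (7.6351, 4.0523). ∠FWE = 35.9° gives WE at -67.900° from the x-axis; with |WE| = 10.3, E = (11.510, -5.4910). Then |GE| = |E − G| = 13.636.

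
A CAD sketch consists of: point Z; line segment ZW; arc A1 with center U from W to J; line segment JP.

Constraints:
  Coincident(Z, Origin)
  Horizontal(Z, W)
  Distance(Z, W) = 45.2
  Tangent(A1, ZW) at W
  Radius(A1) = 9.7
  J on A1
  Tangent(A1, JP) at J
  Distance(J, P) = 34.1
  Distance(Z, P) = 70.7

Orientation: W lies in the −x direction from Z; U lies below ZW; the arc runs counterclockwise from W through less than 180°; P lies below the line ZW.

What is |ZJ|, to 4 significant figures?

55.71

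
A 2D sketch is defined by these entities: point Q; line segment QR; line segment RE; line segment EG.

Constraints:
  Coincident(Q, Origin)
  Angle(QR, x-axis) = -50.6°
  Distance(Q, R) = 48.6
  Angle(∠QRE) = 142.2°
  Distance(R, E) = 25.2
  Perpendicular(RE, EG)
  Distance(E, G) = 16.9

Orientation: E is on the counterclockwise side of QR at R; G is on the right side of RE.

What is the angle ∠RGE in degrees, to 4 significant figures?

56.15°

Q is at the origin; QR runs at -50.6° with length 48.6, so R = 48.6·(cos -50.6°, sin -50.6°) = (30.85, -37.55). ∠QRE = 142.2°, so RE runs at -50.6° + (180° − 142.2°) = -12.80° from the x-axis; with |RE| = 25.2, E = R + 25.2·(cos -12.80°, sin -12.80°) = (55.42, -43.14). RE is perpendicular to EG; with |EG| = 16.9 on the right of RE, G = E + 16.9·(-0.2215, -0.9751) = (51.68, -59.62). Then cos ∠RGE = GR·GE / (|GR||GE|), giving 56.15°.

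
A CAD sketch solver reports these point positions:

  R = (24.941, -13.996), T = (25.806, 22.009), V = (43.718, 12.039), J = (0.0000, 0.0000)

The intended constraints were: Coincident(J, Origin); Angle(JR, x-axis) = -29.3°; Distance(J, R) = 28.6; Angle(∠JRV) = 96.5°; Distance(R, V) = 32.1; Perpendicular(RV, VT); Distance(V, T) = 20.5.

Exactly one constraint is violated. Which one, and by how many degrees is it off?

Perpendicular(RV, VT) — off by 6.70°.

J = (0.00, 0.00) ✓; JR at -29.30° ✓; |JR| = 28.60 ✓; ∠JRV = 96.50° ✓; |RV| = 32.10 ✓; ∠(RV, VT) = 96.70° ✗; |VT| = 20.50 ✓.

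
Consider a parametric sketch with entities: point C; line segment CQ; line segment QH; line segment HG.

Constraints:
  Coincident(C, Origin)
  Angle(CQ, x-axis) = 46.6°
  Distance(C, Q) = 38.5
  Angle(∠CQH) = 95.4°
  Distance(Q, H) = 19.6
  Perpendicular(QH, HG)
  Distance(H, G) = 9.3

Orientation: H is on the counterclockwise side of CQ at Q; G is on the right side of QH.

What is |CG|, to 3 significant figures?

53.0

∠CQH = 95.4°, so QH runs at 46.6° + (180° − 95.4°) = 131° from the x-axis; with |QH| = 19.6, H = Q + 19.6·(cos 131°, sin 131°) = (13.5, 42.7). QH is perpendicular to HG; with |HG| = 9.3 on the right of QH, G = H + 9.3·(0.752, 0.659) = (20.5, 48.8). Then |CG| = |G − C| = 53.0.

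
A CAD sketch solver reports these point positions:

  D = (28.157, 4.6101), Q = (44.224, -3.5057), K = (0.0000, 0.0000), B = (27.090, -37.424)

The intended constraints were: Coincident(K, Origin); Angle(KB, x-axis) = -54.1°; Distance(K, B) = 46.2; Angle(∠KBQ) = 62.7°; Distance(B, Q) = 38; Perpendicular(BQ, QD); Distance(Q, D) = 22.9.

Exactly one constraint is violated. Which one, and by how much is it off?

Distance(Q, D) = 22.9 — off by 4.90.

K = (0.00, 0.00) ✓; KB at -54.10° ✓; |KB| = 46.20 ✓; ∠KBQ = 62.70° ✓; |BQ| = 38.00 ✓; ∠(BQ, QD) = 90.00° ✓; |QD| = 18.00 ✗.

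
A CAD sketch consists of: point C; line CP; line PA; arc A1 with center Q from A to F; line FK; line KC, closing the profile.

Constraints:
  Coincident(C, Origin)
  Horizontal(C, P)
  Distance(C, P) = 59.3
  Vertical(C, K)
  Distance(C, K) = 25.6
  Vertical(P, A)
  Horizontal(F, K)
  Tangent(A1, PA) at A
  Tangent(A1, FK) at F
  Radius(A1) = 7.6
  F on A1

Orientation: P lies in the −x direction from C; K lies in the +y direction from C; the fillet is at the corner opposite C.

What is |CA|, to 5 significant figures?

61.972

The virtual corner opposite C is at (-59.300, 25.600). Since A1 is tangent to PA there, QA ⟂ PA and the tangent condition forces QF to be normal to FK, with radius 7.6, so the center Q sits 7.6 in from both sides at Q = (-51.700, 18.000). That places the tangent points at A = (-59.300, 18.000) on PA and F = (-51.700, 25.600) on FK. Then |CA| = |A − C| = 61.972.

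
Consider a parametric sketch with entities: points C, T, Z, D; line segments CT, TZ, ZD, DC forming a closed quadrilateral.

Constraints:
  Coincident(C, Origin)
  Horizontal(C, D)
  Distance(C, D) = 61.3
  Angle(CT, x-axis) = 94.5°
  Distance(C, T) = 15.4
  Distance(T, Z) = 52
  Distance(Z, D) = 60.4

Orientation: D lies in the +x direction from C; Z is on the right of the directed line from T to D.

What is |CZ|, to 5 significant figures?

36.947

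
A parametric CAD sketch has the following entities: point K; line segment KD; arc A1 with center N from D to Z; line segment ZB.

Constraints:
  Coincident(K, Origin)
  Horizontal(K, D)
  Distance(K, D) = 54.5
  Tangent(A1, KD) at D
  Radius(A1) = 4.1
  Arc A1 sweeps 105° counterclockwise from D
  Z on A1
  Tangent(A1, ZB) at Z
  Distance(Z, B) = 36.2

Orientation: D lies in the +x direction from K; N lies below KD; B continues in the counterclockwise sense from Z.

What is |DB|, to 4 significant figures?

40.49

On A1, D sits at bearing 90° from N; a 105° counterclockwise sweep puts Z at bearing 195°, so Z = N + 4.1·(cos 195°, sin 195°) = (50.54, -5.161). The tangent condition forces NZ to be normal to ZB, so ZB runs along (−sin 195°, cos 195°); with |ZB| = 36.2, B = (59.91, -40.13). Then |DB| = |B − D| = 40.49.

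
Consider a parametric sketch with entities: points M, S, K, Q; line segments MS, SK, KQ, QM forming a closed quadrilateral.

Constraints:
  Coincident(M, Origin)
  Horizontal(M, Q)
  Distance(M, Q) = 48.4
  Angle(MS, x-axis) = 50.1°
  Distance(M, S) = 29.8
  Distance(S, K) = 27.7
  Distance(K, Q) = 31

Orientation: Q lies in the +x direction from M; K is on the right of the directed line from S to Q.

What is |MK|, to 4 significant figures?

18.41

M is at the origin; M and Q share the same y with |MQ| = 48.4 and Q in +x, so Q = (48.4, 0). MS runs at 50.1° with |MS| = 29.8, so S = (19.12, 22.86). K is determined by |SK| = 27.7 and |KQ| = 31.0 together: it lies at the intersection of circle(S, 27.7) and circle(Q, 31.0). With |SQ| = 37.15, the foot of the radical line on SQ is 15.97 from S and the perpendicular offset is √(27.7² − 15.97²) = 22.63. Taking the right-of-SQ solution: K = (17.77, -4.806).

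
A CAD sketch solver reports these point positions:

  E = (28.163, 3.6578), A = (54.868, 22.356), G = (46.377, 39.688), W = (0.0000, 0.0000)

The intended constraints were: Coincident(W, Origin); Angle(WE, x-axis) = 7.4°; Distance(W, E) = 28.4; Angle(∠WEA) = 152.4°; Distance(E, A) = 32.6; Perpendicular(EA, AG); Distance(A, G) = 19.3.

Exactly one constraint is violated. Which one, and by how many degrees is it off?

Perpendicular(EA, AG) — off by 8.90°.

W = (0.00, 0.00) ✓; WE at 7.400° ✓; |WE| = 28.40 ✓; ∠WEA = 152.4° ✓; |EA| = 32.60 ✓; ∠(EA, AG) = 81.10° ✗; |AG| = 19.30 ✓.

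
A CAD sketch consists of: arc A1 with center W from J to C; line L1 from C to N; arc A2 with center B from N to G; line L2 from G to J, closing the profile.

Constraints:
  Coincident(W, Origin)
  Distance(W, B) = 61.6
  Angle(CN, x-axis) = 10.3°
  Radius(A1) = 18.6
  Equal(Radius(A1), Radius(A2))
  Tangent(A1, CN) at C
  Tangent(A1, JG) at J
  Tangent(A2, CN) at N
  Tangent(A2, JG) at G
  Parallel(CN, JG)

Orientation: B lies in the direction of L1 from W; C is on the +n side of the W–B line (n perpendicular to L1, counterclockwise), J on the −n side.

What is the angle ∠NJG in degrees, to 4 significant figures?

31.13°

Tangency of A1 to both parallel lines with radius 18.6 puts C and J at W ± 18.6·n: C = (-3.326, 18.30), J = (3.326, -18.30). Equal radii place N and G the same way about B: N = B + 18.6·n = (57.28, 29.31), G = B − 18.6·n = (63.93, -7.286). Then cos ∠NJG = JN·JG / (|JN||JG|), giving 31.13°.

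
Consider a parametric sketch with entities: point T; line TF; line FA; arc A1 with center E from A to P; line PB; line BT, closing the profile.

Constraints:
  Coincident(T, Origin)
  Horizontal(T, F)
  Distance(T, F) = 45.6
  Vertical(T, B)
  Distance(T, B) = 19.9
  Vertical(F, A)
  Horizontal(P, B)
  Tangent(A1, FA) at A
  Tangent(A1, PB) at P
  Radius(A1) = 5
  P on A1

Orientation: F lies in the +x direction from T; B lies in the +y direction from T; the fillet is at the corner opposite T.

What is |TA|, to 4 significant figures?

47.97

The virtual corner opposite T is at (45.60, 19.90). A1 meets FA tangentially, so EA is at right angles to FA and since A1 is tangent to PB there, EP ⟂ PB, with radius 5.0, so the center E sits 5.0 in from both sides at E = (40.60, 14.90). That places the tangent points at A = (45.60, 14.90) on FA and P = (40.60, 19.90) on PB. Then |TA| = |A − T| = 47.97.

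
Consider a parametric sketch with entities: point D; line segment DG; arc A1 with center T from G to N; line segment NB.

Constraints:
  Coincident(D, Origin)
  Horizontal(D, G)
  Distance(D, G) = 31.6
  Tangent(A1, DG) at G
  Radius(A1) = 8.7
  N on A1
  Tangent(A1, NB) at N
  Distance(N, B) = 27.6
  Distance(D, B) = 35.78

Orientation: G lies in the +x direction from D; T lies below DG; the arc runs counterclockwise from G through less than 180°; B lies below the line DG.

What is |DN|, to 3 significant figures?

24.1

Checks: |TN| = 8.700 ✓; ∠(TN, NB) = 90.00° ✓; |NB| = 27.60 ✓; |DB| = 35.78 ✓.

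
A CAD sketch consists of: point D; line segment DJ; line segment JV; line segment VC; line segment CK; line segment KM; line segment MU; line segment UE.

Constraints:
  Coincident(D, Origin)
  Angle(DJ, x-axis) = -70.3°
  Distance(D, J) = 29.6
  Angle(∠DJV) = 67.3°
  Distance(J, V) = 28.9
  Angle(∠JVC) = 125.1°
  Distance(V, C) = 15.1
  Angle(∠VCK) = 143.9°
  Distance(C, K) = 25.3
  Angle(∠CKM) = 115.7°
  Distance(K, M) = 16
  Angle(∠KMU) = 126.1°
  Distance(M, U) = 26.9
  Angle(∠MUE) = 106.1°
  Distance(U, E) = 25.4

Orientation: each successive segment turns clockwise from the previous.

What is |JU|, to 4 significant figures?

31.22

∠CKM = 115.7° gives KM at 21.70° from the x-axis; with |KM| = 16.0, M = (-10.28, 17.59). ∠KMU = 126.1° gives MU at -32.20° from the x-axis; with |MU| = 26.9, U = (12.49, 3.256). Then |JU| = |U − J| = 31.22.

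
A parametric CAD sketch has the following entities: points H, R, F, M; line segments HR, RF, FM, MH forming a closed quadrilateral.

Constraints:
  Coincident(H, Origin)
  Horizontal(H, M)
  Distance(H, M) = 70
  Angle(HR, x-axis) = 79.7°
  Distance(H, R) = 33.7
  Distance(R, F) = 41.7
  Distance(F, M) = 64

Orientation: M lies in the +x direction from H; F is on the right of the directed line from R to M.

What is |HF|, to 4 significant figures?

10.78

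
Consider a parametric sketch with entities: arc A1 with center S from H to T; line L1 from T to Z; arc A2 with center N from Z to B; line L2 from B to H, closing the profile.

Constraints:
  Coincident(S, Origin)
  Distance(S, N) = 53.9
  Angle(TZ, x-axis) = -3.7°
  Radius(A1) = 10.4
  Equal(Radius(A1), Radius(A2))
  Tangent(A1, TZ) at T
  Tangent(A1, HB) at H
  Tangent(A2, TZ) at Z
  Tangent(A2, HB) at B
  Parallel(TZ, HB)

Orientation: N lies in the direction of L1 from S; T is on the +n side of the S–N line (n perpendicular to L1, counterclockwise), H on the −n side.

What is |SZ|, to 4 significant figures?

54.89

Tangency of A1 to both parallel lines with radius 10.4 puts T and H at S ± 10.4·n: T = (0.6711, 10.38), H = (-0.6711, -10.38). Equal radii place Z and B the same way about N: Z = N + 10.4·n = (54.46, 6.900), B = N − 10.4·n = (53.12, -13.86). Then |SZ| = |Z − S| = 54.89.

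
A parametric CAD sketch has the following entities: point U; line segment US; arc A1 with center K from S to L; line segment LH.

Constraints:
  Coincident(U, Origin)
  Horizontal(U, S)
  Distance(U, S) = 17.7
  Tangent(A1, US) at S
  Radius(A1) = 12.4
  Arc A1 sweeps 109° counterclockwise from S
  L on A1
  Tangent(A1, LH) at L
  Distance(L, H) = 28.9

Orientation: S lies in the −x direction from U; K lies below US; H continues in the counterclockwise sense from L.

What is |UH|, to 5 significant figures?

48.123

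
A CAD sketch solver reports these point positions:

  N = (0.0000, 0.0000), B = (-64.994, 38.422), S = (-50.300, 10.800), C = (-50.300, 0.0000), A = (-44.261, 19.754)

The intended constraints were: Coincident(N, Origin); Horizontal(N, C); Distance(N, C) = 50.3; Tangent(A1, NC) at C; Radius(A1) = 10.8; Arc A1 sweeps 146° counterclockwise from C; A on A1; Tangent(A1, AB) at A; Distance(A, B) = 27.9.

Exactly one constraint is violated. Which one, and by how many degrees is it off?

Tangent(A1, AB) at A — off by 8.00°.

N = (0.00, 0.00) ✓; N.y = 0.00, C.y = 0.00 ✓; |NC| = 50.30 ✓; ∠(SC, CN) = 90.00° ✓; |SC| = 10.80 ✓; bearing(S→A) − bearing(S→C) = 146.0° ✓; |SA| = 10.80 ✓; ∠(SA, AB) = 98.00° ✗; |AB| = 27.90 ✓.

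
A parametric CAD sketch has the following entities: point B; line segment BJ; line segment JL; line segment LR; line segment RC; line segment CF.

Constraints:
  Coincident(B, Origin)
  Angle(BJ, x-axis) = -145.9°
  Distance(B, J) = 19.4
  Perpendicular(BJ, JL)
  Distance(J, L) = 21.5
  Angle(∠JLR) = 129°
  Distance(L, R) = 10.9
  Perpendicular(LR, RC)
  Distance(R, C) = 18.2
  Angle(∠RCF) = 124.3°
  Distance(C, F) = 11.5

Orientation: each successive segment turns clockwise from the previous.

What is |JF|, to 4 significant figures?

16.93

LR ⟂ RC, so RC runs at -16.90°; with |RC| = 18.2, C = (-7.535, 12.07). ∠RCF = 124.3° gives CF at -72.60° from the x-axis; with |CF| = 11.5, F = (-4.096, 1.092). Then |JF| = |F − J| = 16.93.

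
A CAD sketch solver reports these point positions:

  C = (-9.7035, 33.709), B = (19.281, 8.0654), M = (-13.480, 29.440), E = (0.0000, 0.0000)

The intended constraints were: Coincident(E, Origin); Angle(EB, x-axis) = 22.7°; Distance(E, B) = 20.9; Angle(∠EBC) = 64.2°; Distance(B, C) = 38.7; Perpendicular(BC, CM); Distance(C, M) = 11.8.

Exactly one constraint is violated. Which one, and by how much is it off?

Distance(C, M) = 11.8 — off by 6.10.

E = (0.00, 0.00) ✓; EB at 22.70° ✓; |EB| = 20.90 ✓; ∠EBC = 64.20° ✓; |BC| = 38.70 ✓; ∠(BC, CM) = 90.00° ✓; |CM| = 5.700 ✗.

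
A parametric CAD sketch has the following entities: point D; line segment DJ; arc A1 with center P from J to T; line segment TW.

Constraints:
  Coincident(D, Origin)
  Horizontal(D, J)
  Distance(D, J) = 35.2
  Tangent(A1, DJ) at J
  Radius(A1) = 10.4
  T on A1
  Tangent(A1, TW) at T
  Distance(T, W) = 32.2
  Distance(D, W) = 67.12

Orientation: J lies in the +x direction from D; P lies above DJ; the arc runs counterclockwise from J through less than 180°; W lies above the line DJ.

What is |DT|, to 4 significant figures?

45.51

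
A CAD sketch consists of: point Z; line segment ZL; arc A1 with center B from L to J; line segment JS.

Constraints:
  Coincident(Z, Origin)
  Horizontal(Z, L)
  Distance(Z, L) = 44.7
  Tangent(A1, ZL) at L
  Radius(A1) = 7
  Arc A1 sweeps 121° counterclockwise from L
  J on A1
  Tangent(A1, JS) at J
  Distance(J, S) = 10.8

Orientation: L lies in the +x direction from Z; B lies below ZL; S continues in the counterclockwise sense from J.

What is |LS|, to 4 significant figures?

19.87

On A1, L sits at bearing 90° from B; a 121° counterclockwise sweep puts J at bearing 211°, so J = B + 7.0·(cos 211°, sin 211°) = (38.70, -10.61). Tangency of A1 to JS means the radius BJ is perpendicular to JS, so JS runs along (−sin 211°, cos 211°); with |JS| = 10.8, S = (44.26, -19.86). Then |LS| = |S − L| = 19.87.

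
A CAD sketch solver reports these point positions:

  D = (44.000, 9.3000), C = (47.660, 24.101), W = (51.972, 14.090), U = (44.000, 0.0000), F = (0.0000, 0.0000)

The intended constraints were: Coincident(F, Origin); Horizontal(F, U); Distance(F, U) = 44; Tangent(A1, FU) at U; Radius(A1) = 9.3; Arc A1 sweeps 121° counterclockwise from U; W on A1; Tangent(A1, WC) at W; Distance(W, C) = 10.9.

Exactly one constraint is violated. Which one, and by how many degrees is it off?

Tangent(A1, WC) at W — off by 7.70°.

F = (0.00, 0.00) ✓; F.y = 0.00, U.y = 0.00 ✓; |FU| = 44.00 ✓; ∠(DU, UF) = 90.00° ✓; |DU| = 9.300 ✓; bearing(D→W) − bearing(D→U) = 121.0° ✓; |DW| = 9.300 ✓; ∠(DW, WC) = 97.70° ✗; |WC| = 10.90 ✓.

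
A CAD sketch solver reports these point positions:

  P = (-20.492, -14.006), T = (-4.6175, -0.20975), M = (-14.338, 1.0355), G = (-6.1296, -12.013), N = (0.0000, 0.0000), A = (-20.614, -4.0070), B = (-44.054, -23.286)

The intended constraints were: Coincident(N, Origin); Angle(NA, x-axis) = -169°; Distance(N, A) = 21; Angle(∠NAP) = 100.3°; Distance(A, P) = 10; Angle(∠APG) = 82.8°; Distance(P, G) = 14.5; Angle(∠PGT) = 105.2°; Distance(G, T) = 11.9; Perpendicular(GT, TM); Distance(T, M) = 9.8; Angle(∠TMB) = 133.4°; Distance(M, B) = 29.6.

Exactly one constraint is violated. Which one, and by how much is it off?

Distance(M, B) = 29.6 — off by 8.80.

N = (0.00, 0.00) ✓; NA at -169.0° ✓; |NA| = 21.00 ✓; ∠NAP = 100.3° ✓; |AP| = 10.00 ✓; ∠APG = 82.80° ✓; |PG| = 14.50 ✓; ∠PGT = 105.2° ✓; |GT| = 11.90 ✓; ∠(GT, TM) = 90.00° ✓; |TM| = 9.800 ✓; ∠TMB = 133.4° ✓; |MB| = 38.40 ✗.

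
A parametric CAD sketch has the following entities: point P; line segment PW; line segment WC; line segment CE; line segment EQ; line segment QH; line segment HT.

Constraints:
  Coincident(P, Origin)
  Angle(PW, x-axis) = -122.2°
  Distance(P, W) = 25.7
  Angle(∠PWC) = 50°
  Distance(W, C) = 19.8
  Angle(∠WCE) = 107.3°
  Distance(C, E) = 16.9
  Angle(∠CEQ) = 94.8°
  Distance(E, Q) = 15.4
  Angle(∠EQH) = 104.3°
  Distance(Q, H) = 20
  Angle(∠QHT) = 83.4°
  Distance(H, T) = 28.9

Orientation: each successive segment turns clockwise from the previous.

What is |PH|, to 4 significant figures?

22.58

P is at the origin; PW runs at -122.2° with length 25.7, so W = (-13.69, -21.75). ∠PWC = 50.0° gives WC at 107.8° from the x-axis; with |WC| = 19.8, C = (-19.75, -2.895). ∠WCE = 107.3° gives CE at 35.10° from the x-axis; with |CE| = 16.9, E = (-5.921, 6.823). ∠CEQ = 94.8° gives EQ at -50.10° from the x-axis; with |EQ| = 15.4, Q = (3.957, -4.992). ∠EQH = 104.3° gives QH at -125.8° from the x-axis; with |QH| = 20.0, H = (-7.742, -21.21). Then |PH| = |H − P| = 22.58.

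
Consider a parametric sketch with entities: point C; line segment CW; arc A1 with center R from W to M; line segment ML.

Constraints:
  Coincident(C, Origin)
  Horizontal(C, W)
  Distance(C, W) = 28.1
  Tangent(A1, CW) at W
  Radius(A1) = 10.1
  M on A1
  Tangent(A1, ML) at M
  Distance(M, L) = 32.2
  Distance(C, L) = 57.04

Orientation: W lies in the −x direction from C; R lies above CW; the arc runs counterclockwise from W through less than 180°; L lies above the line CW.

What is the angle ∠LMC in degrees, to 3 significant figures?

164°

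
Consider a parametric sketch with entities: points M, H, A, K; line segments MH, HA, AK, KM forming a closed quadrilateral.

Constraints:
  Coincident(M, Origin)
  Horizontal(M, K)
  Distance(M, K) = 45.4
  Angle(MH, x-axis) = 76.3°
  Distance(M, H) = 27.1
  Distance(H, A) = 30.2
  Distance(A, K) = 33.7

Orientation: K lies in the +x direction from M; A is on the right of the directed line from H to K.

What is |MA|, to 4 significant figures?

12.34

Checks: MH at 76.30° ✓; |HA| = 30.20 ✓; |AK| = 33.70 ✓.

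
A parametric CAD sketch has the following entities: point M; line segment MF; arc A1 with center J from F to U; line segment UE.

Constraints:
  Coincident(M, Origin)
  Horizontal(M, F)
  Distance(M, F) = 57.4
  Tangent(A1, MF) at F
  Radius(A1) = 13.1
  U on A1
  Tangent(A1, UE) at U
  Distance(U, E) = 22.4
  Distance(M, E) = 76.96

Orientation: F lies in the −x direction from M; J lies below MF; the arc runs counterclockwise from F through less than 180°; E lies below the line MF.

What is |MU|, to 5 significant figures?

71.929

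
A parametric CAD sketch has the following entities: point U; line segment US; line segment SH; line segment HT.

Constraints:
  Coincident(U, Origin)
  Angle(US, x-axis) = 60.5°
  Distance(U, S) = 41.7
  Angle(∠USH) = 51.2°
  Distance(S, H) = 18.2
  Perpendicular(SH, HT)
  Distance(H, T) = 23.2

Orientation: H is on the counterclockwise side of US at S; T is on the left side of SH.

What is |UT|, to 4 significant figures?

12.22

∠USH = 51.2°, so SH runs at 60.5° + (180° − 51.2°) = 189.3° from the x-axis; with |SH| = 18.2, H = S + 18.2·(cos 189.3°, sin 189.3°) = (2.573, 33.35). SH is perpendicular to HT; with |HT| = 23.2 on the left of SH, T = H + 23.2·(0.1616, -0.9869) = (6.322, 10.46). Then |UT| = |T − U| = 12.22.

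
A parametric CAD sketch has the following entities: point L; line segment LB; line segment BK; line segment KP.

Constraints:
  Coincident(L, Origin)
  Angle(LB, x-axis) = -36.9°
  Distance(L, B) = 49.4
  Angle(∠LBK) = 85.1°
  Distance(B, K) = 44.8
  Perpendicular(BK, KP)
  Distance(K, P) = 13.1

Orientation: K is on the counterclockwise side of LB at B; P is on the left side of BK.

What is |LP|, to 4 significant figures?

54.33

L is at the origin; LB runs at -36.9° with length 49.4, so B = 49.4·(cos -36.9°, sin -36.9°) = (39.50, -29.66). ∠LBK = 85.1°, so BK runs at -36.9° + (180° − 85.1°) = 58.00° from the x-axis; with |BK| = 44.8, K = B + 44.8·(cos 58.00°, sin 58.00°) = (63.24, 8.332). The perpendicularity gives KP at right angles to BK; with |KP| = 13.1 on the left of BK, P = K + 13.1·(-0.8480, 0.5299) = (52.14, 15.27). Then |LP| = |P − L| = 54.33.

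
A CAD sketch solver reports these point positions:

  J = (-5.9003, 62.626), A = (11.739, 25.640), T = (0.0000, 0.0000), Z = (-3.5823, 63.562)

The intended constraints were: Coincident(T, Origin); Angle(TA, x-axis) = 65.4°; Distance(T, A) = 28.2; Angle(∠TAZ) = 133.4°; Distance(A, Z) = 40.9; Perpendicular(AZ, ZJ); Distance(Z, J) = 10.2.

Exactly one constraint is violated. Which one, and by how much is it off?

Distance(Z, J) = 10.2 — off by 7.70.

T = (0.00, 0.00) ✓; TA at 65.40° ✓; |TA| = 28.20 ✓; ∠TAZ = 133.4° ✓; |AZ| = 40.90 ✓; ∠(AZ, ZJ) = 89.99° ✓; |ZJ| = 2.500 ✗.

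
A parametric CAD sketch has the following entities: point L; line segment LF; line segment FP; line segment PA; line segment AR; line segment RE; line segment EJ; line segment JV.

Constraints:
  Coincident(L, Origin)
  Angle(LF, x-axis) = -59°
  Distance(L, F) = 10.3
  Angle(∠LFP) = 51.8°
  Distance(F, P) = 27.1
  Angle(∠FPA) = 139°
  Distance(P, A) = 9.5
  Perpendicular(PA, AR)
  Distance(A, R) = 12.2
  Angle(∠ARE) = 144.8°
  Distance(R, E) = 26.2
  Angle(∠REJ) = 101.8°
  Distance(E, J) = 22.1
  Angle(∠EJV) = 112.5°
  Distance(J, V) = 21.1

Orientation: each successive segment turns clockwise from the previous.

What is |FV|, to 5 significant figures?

14.942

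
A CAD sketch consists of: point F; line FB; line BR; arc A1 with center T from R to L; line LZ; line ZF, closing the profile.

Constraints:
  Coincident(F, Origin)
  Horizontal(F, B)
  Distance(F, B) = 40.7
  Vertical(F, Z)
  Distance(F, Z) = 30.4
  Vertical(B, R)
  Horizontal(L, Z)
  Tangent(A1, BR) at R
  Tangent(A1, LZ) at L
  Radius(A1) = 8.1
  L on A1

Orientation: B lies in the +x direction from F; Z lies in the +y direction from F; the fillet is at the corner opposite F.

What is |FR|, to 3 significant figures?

46.4

F is at the origin; F and B share the same y with |FB| = 40.7 and B on the +x side, so B = (40.7, 0.00). F and Z share the same x with |FZ| = 30.4 and Z on the +y side, so Z = (0.00, 30.4). The virtual corner opposite F is at (40.7, 30.4). Since A1 is tangent to BR there, TR ⟂ BR and the tangent condition forces TL to be normal to LZ, with radius 8.1, so the center T sits 8.1 in from both sides at T = (32.6, 22.3). That places the tangent points at R = (40.7, 22.3) on BR and L = (32.6, 30.4) on LZ. Then |FR| = |R − F| = 46.4.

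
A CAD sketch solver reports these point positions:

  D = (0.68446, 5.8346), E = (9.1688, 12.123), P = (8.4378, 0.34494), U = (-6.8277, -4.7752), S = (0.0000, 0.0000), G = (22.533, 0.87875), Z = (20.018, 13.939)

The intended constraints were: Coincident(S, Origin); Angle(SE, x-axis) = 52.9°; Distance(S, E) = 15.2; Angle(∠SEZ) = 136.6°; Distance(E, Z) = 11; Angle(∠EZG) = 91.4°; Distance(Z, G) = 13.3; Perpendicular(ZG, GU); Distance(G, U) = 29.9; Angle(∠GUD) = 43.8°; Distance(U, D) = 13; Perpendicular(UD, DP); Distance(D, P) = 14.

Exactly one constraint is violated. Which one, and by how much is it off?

Distance(D, P) = 14 — off by 4.50.

S = (0.00, 0.00) ✓; SE at 52.90° ✓; |SE| = 15.20 ✓; ∠SEZ = 136.6° ✓; |EZ| = 11.00 ✓; ∠EZG = 91.40° ✓; |ZG| = 13.30 ✓; ∠(ZG, GU) = 90.00° ✓; |GU| = 29.90 ✓; ∠GUD = 43.80° ✓; |UD| = 13.00 ✓; ∠(UD, DP) = 90.00° ✓; |DP| = 9.500 ✗.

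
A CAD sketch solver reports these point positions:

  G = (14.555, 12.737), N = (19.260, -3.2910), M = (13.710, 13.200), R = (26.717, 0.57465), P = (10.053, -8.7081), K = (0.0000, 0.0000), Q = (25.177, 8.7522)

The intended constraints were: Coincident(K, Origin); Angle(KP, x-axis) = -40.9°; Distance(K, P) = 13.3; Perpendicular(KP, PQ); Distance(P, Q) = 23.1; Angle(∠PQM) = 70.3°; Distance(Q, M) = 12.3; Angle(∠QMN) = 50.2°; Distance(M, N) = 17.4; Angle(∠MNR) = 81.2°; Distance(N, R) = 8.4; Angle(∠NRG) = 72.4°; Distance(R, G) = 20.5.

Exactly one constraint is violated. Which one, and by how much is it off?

Distance(R, G) = 20.5 — off by 3.30.

K = (0.00, 0.00) ✓; KP at -40.90° ✓; |KP| = 13.30 ✓; ∠(KP, PQ) = 90.00° ✓; |PQ| = 23.10 ✓; ∠PQM = 70.30° ✓; |QM| = 12.30 ✓; ∠QMN = 50.20° ✓; |MN| = 17.40 ✓; ∠MNR = 81.20° ✓; |NR| = 8.399 ✓; ∠NRG = 72.40° ✓; |RG| = 17.20 ✗.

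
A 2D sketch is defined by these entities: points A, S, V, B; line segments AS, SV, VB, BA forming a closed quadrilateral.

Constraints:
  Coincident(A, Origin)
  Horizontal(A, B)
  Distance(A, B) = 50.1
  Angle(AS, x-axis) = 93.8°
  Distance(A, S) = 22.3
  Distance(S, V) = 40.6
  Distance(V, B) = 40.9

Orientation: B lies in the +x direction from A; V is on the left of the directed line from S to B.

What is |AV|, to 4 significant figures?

52.45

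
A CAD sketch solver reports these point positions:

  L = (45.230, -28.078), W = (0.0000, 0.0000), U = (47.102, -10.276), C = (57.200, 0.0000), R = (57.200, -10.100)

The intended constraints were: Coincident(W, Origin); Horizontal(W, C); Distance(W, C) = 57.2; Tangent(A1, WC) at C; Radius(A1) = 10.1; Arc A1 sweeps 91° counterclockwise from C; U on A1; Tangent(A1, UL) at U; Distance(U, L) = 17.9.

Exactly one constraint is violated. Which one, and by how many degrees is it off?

Tangent(A1, UL) at U — off by 7.00°.

W = (0.00, 0.00) ✓; W.y = 0.00, C.y = 0.00 ✓; |WC| = 57.20 ✓; ∠(RC, CW) = 90.00° ✓; |RC| = 10.10 ✓; bearing(R→U) − bearing(R→C) = 91.00° ✓; |RU| = 10.10 ✓; ∠(RU, UL) = 97.00° ✗; |UL| = 17.90 ✓.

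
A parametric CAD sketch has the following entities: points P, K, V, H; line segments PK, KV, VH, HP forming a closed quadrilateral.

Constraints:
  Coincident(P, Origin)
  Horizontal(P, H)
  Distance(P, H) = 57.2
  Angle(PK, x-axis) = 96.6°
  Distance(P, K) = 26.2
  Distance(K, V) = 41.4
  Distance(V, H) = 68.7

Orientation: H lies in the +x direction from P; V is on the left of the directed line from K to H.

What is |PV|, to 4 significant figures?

62.98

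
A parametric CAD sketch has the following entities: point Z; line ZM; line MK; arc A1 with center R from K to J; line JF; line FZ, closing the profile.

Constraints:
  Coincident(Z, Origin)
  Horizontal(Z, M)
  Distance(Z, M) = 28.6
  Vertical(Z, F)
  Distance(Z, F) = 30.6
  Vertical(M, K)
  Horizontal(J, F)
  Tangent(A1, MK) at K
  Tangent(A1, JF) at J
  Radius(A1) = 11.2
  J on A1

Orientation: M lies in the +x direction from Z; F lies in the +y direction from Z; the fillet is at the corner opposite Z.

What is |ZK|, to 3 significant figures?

34.6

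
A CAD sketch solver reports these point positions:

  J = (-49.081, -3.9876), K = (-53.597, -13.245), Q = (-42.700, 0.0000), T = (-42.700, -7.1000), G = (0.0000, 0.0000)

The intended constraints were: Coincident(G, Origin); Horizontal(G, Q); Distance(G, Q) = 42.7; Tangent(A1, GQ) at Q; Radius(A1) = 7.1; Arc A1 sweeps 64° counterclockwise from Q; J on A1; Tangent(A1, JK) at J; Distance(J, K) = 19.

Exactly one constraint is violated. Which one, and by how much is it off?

Distance(J, K) = 19 — off by 8.70.

G = (0.00, 0.00) ✓; G.y = 0.00, Q.y = 0.00 ✓; |GQ| = 42.70 ✓; ∠(TQ, QG) = 90.00° ✓; |TQ| = 7.100 ✓; bearing(T→J) − bearing(T→Q) = 64.00° ✓; |TJ| = 7.100 ✓; ∠(TJ, JK) = 90.00° ✓; |JK| = 10.30 ✗.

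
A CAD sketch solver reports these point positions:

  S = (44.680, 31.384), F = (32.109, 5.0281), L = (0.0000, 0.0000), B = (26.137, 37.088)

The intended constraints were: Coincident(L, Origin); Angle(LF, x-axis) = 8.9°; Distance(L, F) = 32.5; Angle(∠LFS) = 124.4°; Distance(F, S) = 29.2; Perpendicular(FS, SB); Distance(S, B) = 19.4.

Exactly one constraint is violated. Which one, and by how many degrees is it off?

Perpendicular(FS, SB) — off by 8.40°.

L = (0.00, 0.00) ✓; LF at 8.900° ✓; |LF| = 32.50 ✓; ∠LFS = 124.4° ✓; |FS| = 29.20 ✓; ∠(FS, SB) = 98.40° ✗; |SB| = 19.40 ✓.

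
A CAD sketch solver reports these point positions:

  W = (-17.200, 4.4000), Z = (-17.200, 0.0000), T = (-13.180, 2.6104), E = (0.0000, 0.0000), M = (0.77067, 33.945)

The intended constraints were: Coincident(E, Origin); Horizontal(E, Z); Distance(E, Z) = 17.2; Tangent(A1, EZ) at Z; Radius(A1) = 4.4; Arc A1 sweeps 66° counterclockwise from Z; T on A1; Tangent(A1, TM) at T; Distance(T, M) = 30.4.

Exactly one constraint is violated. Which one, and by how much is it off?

Distance(T, M) = 30.4 — off by 3.90.

E = (0.00, 0.00) ✓; E.y = 0.00, Z.y = 0.00 ✓; |EZ| = 17.20 ✓; ∠(WZ, ZE) = 90.00° ✓; |WZ| = 4.400 ✓; bearing(W→T) − bearing(W→Z) = 66.00° ✓; |WT| = 4.400 ✓; ∠(WT, TM) = 90.00° ✓; |TM| = 34.30 ✗.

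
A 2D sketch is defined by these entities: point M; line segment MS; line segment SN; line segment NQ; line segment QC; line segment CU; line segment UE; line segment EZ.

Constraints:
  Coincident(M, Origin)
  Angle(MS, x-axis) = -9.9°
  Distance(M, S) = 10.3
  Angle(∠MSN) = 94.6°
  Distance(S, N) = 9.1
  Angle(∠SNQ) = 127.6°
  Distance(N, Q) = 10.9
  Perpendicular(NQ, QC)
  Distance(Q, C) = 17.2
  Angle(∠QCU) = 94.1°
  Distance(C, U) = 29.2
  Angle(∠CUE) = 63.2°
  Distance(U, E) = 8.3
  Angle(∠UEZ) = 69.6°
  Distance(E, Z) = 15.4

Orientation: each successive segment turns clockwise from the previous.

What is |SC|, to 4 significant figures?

19.25

M is at the origin; MS runs at -9.9° with length 10.3, so S = (10.15, -1.771). ∠MSN = 94.6° gives SN at -95.30° from the x-axis; with |SN| = 9.1, N = (9.306, -10.83). ∠SNQ = 127.6° gives NQ at -147.7° from the x-axis; with |NQ| = 10.9, Q = (0.09270, -16.66). The perpendicularity gives QC at right angles to NQ, so QC runs at 122.3°; with |QC| = 17.2, C = (-9.098, -2.118). Then |SC| = |C − S| = 19.25.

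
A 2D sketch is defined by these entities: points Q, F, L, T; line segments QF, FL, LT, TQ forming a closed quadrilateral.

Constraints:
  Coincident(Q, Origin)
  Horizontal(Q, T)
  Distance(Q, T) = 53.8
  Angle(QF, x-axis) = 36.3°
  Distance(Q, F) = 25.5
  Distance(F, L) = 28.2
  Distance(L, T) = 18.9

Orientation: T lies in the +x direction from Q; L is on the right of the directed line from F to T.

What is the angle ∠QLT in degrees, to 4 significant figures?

142.5°

Q is at the origin; Q and T share the same y with |QT| = 53.8 and T in +x, so T = (53.8, 0). QF runs at 36.3° with |QF| = 25.5, so F = (20.55, 15.10). L is determined by |FL| = 28.2 and |LT| = 18.9 together: it lies at the intersection of circle(F, 28.2) and circle(T, 18.9). With |FT| = 36.52, the foot of the radical line on FT is 24.26 from F and the perpendicular offset is √(28.2² − 24.26²) = 14.38. Taking the right-of-FT solution: L = (36.69, -8.029).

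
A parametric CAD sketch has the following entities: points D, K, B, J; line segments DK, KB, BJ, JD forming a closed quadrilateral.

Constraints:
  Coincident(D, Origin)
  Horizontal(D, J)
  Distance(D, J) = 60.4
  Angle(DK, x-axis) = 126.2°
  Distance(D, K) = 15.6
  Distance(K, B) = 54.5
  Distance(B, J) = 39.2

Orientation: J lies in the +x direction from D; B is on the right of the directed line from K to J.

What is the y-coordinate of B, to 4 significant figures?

-25.02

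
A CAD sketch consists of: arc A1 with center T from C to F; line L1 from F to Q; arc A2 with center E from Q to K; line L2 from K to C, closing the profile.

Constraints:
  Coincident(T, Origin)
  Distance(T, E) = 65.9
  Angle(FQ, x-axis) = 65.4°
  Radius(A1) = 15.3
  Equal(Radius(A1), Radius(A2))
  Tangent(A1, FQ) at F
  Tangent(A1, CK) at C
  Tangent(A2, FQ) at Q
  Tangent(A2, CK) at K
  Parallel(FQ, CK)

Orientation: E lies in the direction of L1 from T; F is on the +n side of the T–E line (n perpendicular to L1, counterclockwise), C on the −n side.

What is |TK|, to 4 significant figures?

67.65

The slot axis is L1's direction at 65.4°, so u = (cos 65.4°, sin 65.4°) = (0.4163, 0.9092) and n = (−sin 65.4°, cos 65.4°) = (-0.9092, 0.4163). T is at the origin and E lies 65.9 along u from T, so E = 65.9·u = (27.43, 59.92). Tangency of A1 to both parallel lines with radius 15.3 puts F and C at T ± 15.3·n: F = (-13.91, 6.369), C = (13.91, -6.369). Equal radii place Q and K the same way about E: Q = E + 15.3·n = (13.52, 66.29), K = E − 15.3·n = (41.34, 53.55). Then |TK| = |K − T| = 67.65.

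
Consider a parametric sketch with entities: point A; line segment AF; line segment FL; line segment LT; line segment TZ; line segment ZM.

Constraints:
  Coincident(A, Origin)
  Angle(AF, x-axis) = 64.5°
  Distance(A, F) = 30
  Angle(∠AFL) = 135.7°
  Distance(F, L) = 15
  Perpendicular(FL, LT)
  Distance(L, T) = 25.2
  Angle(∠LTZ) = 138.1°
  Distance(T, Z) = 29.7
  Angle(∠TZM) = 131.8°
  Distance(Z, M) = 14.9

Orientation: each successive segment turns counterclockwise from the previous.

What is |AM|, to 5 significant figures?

26.385

A is at the origin; AF runs at 64.5° with length 30.0, so F = (12.915, 27.078). ∠AFL = 135.7° gives FL at 108.80° from the x-axis; with |FL| = 15.0, L = (8.0813, 41.277). FL ⟂ LT, so LT runs at -161.20°; with |LT| = 25.2, T = (-15.774, 33.156). ∠LTZ = 138.1° gives TZ at -119.30° from the x-axis; with |TZ| = 29.7, Z = (-30.309, 7.2557). ∠TZM = 131.8° gives ZM at -71.100° from the x-axis; with |ZM| = 14.9, M = (-25.483, -6.8409). Then |AM| = |M − A| = 26.385.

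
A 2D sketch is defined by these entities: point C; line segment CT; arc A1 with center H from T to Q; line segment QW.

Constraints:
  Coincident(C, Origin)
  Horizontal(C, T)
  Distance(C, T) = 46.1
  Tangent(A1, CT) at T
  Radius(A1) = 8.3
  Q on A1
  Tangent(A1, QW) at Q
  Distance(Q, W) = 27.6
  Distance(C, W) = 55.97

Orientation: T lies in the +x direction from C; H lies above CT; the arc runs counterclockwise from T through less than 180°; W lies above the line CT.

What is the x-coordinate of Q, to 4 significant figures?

53.64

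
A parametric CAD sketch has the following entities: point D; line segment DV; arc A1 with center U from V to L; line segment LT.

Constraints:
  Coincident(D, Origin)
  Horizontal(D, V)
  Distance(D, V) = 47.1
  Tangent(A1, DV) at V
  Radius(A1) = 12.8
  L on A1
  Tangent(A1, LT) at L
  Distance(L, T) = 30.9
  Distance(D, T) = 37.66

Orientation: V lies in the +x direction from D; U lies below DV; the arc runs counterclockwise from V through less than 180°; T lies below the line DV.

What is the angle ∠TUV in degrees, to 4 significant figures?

125.2°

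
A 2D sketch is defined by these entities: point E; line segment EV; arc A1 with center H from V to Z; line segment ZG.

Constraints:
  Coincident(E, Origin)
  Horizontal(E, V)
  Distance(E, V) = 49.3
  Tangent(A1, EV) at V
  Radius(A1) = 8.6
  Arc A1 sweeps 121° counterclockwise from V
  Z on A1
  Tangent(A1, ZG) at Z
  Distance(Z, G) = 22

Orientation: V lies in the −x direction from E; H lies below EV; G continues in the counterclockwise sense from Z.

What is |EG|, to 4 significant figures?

55.43

On A1, V sits at bearing 90° from H; a 121° counterclockwise sweep puts Z at bearing 211°, so Z = H + 8.6·(cos 211°, sin 211°) = (-56.67, -13.03). Tangency of A1 to ZG means the radius HZ is perpendicular to ZG, so ZG runs along (−sin 211°, cos 211°); with |ZG| = 22.0, G = (-45.34, -31.89). Then |EG| = |G − E| = 55.43.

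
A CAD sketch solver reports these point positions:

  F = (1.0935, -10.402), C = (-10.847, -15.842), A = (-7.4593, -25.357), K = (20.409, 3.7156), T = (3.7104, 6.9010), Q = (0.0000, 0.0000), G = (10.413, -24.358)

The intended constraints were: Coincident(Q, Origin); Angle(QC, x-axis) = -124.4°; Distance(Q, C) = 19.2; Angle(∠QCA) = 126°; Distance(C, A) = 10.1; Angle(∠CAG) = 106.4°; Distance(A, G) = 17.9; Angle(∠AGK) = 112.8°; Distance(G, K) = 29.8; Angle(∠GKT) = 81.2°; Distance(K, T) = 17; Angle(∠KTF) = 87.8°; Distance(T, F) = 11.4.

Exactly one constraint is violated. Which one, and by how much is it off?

Distance(T, F) = 11.4 — off by 6.10.

Q = (0.00, 0.00) ✓; QC at -124.4° ✓; |QC| = 19.20 ✓; ∠QCA = 126.0° ✓; |CA| = 10.10 ✓; ∠CAG = 106.4° ✓; |AG| = 17.90 ✓; ∠AGK = 112.8° ✓; |GK| = 29.80 ✓; ∠GKT = 81.20° ✓; |KT| = 17.00 ✓; ∠KTF = 87.80° ✓; |TF| = 17.50 ✗.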